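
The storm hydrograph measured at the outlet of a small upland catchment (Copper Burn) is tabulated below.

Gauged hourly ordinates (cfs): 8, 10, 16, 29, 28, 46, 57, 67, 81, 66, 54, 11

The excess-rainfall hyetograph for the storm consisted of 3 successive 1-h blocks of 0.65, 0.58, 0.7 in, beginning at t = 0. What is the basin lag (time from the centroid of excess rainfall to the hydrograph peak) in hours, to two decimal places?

Centroid of excess rainfall: t_c = Σ P_i·t̄_i / ΣP_i = 1.5259 h (block centres at 0.5, 1.5, 2.5 h).
Hydrograph peak occurs at t = 8 h, so basin lag t_L = 8 − 1.5259 = 6.47 h.

t_L ≈ 6.47 h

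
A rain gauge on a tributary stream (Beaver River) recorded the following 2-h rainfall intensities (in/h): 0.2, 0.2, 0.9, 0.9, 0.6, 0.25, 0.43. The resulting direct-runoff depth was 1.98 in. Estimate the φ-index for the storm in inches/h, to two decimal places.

Only the 3 blocks with intensity above φ contribute runoff: 0.9, 0.9, 0.6 in/h.
Σ(I−φ)·Δt = d  ⇒  (0.9+0.9+0.6 − 3φ)·2 = 1.98
φ = (2.400 − 1.98/2) / 3 = 0.47 in/h.

φ ≈ 0.47 in/h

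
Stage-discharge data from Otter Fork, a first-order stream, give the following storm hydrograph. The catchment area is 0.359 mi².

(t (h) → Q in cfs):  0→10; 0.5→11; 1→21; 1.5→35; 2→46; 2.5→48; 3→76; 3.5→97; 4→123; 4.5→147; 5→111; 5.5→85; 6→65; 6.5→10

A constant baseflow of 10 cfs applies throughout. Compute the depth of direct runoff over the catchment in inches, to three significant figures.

Direct runoff: 0.0, 1.0, 11.0, 25.0, 36.0, 38.0, 66.0, 87.0, 113.0, 137.0, 101.0, 75.0, 55.0, 0.0 cfs; ΣQ_DR = 745.0 cfs.
V = ΣQ_DR · Δt = 745.0 × 1800 s = 1.341 × 10^6 ft³.
Over A = 0.359 mi², depth = V / A = 1.61 in.

d ≈ 1.61 in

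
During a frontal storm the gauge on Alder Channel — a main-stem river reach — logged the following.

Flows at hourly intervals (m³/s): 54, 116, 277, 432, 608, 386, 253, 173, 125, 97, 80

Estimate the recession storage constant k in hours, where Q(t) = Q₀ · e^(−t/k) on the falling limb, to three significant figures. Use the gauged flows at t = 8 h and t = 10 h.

On the falling limb, Q drops from 125 to 80 m³/s between t = 8 h and t = 10 h (Δt = 2 h).
k = −Δt / ln(Q₂/Q₁) = −2 / ln(80/125) = 4.48 h.

k ≈ 4.48 h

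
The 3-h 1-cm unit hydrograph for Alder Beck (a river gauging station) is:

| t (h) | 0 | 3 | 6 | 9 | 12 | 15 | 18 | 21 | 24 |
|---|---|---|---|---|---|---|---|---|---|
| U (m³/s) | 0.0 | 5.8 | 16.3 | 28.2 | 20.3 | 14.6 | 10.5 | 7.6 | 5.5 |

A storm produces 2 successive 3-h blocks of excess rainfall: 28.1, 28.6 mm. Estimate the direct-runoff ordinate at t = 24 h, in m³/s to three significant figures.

Q ≈ 37.2 m³/s

By discrete convolution, Q_j = Σ (P_i / 10 mm) · U_{j−i}.
At t = 24 h (j=8): Q = (28.1/10)·5.5 + (28.6/10)·7.6 = 37.2 m³/s.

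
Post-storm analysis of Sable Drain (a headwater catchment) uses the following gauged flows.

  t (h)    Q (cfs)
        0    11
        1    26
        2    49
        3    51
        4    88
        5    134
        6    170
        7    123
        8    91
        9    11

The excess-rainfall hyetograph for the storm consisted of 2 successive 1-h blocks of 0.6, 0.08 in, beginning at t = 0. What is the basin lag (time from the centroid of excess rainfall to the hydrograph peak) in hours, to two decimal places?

Centroid of excess rainfall: t_c = Σ P_i·t̄_i / ΣP_i = 0.6176 h (block centres at 0.5, 1.5 h).
Hydrograph peak occurs at t = 6 h, so basin lag t_L = 6 − 0.6176 = 5.38 h.

t_L ≈ 5.38 h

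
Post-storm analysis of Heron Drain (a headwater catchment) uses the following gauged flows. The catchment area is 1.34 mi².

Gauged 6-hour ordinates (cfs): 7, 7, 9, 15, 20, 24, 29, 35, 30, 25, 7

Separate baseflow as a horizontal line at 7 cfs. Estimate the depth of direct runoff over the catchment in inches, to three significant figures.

Direct runoff: 0.0, 0.0, 2.0, 8.0, 13.0, 17.0, 22.0, 28.0, 23.0, 18.0, 0.0 cfs; ΣQ_DR = 131.0 cfs.
V = ΣQ_DR · Δt = 131.0 × 21600 s = 2.830 × 10^6 ft³.
Over A = 1.34 mi², depth = V / A = 0.909 in.

d ≈ 0.909 in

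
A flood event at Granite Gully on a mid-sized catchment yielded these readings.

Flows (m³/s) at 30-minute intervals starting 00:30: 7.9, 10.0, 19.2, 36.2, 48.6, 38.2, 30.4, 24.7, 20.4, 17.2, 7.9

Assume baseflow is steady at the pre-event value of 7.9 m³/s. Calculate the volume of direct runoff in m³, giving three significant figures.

Direct-runoff ordinates (Q − Q_b): 0.0, 2.1, 11.3, 28.3, 40.7, 30.3, 22.5, 16.8, 12.5, 9.3, 0.0 m³/s.
ΣQ_DR = 173.8 m³/s.
With Δt = 0.5 h = 1800 s, V = ΣQ_DR · Δt = 173.8 × 1800 = 3.13 × 10^5 m³.

V ≈ 3.13 × 10^5 m³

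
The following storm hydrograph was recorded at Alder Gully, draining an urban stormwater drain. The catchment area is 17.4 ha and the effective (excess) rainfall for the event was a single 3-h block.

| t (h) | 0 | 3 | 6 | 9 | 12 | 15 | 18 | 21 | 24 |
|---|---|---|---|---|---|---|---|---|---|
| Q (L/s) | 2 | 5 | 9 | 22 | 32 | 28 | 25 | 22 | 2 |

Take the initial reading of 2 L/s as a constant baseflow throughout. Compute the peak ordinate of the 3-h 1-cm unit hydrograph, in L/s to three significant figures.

U_p ≈ 37.5 L/s

Direct runoff: 0.0, 3.0, 7.0, 20.0, 30.0, 26.0, 23.0, 20.0, 0.0 L/s; ΣQ_DR = 129.0 L/s, peak = 30.0 L/s.
Runoff depth d = ΣQ_DR·Δt / A = 129.0 × 10800 / (17.4 ha) = 8.007 mm.
The 1-cm UH is the DRH scaled by (10 mm)/d, so U_p = 30.0 × 10/8.007 = 37.5 L/s.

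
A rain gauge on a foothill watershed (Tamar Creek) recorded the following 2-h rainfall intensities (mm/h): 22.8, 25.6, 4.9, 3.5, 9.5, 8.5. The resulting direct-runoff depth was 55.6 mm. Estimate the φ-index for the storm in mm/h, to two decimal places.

φ ≈ 10.30 mm/h

Only the 2 blocks with intensity above φ contribute runoff: 22.8, 25.6 mm/h.
Σ(I−φ)·Δt = d  ⇒  (22.8+25.6 − 2φ)·2 = 55.6
φ = (48.40 − 55.6/2) / 2 = 10.30 mm/h.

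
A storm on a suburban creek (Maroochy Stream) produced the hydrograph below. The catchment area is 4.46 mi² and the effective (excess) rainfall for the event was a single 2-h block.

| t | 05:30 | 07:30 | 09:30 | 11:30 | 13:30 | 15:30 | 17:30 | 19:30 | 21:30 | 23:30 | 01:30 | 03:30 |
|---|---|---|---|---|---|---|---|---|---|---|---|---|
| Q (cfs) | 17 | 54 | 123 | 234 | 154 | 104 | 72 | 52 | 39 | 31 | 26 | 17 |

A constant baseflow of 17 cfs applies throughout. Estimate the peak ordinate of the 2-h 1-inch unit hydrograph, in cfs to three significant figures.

U_p ≈ 434 cfs

Direct runoff: 0.0, 37.0, 106.0, 217.0, 137.0, 87.0, 55.0, 35.0, 22.0, 14.0, 9.0, 0.0 cfs; ΣQ_DR = 719.0 cfs, peak = 217.0 cfs.
Runoff depth d = ΣQ_DR·Δt / A = 719.0 × 7200 / (4.46 mi²) = 0.4996 in.
The 1-inch UH is the DRH scaled by (1 in)/d, so U_p = 217.0 × 1/0.4996 = 434 cfs.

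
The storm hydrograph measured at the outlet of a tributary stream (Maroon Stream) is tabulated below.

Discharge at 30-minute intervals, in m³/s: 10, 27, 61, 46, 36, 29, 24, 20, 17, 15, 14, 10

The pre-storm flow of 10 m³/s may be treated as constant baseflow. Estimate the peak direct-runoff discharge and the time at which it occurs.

Q_p = 51.0 m³/s at t = 1 h

Subtracting baseflow gives direct-runoff ordinates: 0.0, 17.0, 51.0, 36.0, 26.0, 19.0, 14.0, 10.0, 7.0, 5.0, 4.0, 0.0 m³/s.
The maximum is 51.0 m³/s, occurring at the reading for t = 1 h.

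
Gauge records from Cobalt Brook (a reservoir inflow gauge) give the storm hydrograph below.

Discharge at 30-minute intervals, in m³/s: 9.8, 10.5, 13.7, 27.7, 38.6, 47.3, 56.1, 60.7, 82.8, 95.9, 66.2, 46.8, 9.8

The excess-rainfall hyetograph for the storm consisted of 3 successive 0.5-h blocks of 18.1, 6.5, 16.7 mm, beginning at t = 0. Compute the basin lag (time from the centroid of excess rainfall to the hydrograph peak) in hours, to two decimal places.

Centroid of excess rainfall: t_c = Σ P_i·t̄_i / ΣP_i = 0.7331 h (block centres at 0.25, 0.75, 1.25 h).
Hydrograph peak occurs at t = 4.5 h, so basin lag t_L = 4.5 − 0.7331 = 3.77 h.

t_L ≈ 3.77 h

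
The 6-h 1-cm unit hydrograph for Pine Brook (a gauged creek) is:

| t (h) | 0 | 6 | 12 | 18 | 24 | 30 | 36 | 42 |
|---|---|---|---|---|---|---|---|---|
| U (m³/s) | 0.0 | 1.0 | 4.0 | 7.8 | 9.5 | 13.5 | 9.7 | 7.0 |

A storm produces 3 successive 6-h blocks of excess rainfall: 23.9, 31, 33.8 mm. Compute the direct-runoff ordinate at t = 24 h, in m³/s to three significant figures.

By discrete convolution, Q_j = Σ (P_i / 10 mm) · U_{j−i}.
At t = 24 h (j=4): Q = (23.9/10)·9.5 + (31/10)·7.8 + (33.8/10)·4.0 = 60.4 m³/s.

Q ≈ 60.4 m³/s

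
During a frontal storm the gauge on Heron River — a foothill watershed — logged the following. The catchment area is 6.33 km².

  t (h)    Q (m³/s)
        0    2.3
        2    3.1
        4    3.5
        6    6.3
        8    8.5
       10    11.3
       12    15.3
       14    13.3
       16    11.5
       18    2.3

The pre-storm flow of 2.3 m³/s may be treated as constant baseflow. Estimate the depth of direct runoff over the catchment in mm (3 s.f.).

d ≈ 61.9 mm

Direct runoff: 0.0, 0.8, 1.2, 4.0, 6.2, 9.0, 13.0, 11.0, 9.2, 0.0 m³/s; ΣQ_DR = 54.40 m³/s.
V = ΣQ_DR · Δt = 54.40 × 7200 s = 3.917 × 10^5 m³.
Over A = 6.33 km², depth = V / A = 61.9 mm.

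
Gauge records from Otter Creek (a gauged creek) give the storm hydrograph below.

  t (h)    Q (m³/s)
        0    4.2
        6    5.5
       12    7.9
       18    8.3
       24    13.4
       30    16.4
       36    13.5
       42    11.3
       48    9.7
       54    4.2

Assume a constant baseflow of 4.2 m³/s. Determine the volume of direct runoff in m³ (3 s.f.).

V ≈ 1.13 × 10^6 m³

Direct-runoff ordinates (Q − Q_b): 0.0, 1.3, 3.7, 4.1, 9.2, 12.2, 9.3, 7.1, 5.5, 0.0 m³/s.
ΣQ_DR = 52.40 m³/s.
With Δt = 6 h = 21600 s, V = ΣQ_DR · Δt = 52.40 × 21600 = 1.13 × 10^6 m³.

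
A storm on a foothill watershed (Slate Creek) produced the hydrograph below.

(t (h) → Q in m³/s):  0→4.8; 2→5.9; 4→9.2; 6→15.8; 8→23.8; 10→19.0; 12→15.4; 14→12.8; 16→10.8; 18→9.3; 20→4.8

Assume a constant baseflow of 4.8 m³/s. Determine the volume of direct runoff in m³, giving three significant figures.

Direct-runoff ordinates (Q − Q_b): 0.0, 1.1, 4.4, 11.0, 19.0, 14.2, 10.6, 8.0, 6.0, 4.5, 0.0 m³/s.
ΣQ_DR = 78.80 m³/s.
With Δt = 2 h = 7200 s, V = ΣQ_DR · Δt = 78.80 × 7200 = 5.67 × 10^5 m³.

V ≈ 5.67 × 10^5 m³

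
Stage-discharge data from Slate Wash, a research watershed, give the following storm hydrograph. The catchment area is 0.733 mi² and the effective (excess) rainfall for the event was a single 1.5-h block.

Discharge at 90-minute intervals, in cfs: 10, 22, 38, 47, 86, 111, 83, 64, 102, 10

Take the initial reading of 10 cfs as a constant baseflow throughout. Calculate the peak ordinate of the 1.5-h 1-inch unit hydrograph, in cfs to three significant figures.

U_p ≈ 67.3 cfs

Direct runoff: 0.0, 12.0, 28.0, 37.0, 76.0, 101.0, 73.0, 54.0, 92.0, 0.0 cfs; ΣQ_DR = 473.0 cfs, peak = 101.0 cfs.
Runoff depth d = ΣQ_DR·Δt / A = 473.0 × 5400 / (0.733 mi²) = 1.500 in.
The 1-inch UH is the DRH scaled by (1 in)/d, so U_p = 101.0 × 1/1.500 = 67.3 cfs.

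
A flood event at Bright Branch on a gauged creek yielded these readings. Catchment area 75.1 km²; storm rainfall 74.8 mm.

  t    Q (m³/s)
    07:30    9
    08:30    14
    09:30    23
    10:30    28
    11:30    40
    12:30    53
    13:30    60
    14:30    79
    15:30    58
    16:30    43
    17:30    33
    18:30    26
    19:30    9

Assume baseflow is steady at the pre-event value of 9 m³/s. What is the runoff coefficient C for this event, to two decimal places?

C ≈ 0.23

ΣQ_DR = 358.0 m³/s; V = ΣQ_DR·Δt = 1.289 × 10^6 m³.
Runoff depth d = V / A = 17.16 mm.
C = d / P = 17.16 / 74.8 = 0.23.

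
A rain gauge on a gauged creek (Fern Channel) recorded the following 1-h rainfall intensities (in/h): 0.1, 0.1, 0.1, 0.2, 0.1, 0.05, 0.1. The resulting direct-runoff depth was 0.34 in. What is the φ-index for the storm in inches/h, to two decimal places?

Only the 6 blocks with intensity above φ contribute runoff: 0.1, 0.1, 0.1, 0.2, 0.1, 0.1 in/h.
Σ(I−φ)·Δt = d  ⇒  (0.1+0.1+0.1+0.2+0.1+0.1 − 6φ)·1 = 0.34
φ = (0.7000 − 0.34/1) / 6 = 0.06 in/h.

φ ≈ 0.06 in/h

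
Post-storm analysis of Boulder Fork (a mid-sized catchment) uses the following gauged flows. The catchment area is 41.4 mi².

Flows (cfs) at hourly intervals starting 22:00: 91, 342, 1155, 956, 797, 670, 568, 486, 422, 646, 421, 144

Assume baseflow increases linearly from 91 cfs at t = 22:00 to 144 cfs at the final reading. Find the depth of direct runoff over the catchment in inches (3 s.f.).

Direct runoff: 0.00, 246.18, 1054.36, 850.55, 686.73, 554.91, 448.09, 361.27, 292.45, 511.64, 281.82, 0.00 cfs; ΣQ_DR = 5288 cfs.
V = ΣQ_DR · Δt = 5288 × 3600 s = 1.904 × 10^7 ft³.
Over A = 41.4 mi², depth = V / A = 0.198 in.

d ≈ 0.198 in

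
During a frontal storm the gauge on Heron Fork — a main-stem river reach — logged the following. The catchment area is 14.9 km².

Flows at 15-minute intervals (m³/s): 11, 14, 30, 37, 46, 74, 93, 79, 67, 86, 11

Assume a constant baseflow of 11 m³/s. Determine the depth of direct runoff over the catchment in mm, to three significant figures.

d ≈ 25.8 mm

Direct runoff: 0.0, 3.0, 19.0, 26.0, 35.0, 63.0, 82.0, 68.0, 56.0, 75.0, 0.0 m³/s; ΣQ_DR = 427.0 m³/s.
V = ΣQ_DR · Δt = 427.0 × 900 s = 3.843 × 10^5 m³.
Over A = 14.9 km², depth = V / A = 25.8 mm.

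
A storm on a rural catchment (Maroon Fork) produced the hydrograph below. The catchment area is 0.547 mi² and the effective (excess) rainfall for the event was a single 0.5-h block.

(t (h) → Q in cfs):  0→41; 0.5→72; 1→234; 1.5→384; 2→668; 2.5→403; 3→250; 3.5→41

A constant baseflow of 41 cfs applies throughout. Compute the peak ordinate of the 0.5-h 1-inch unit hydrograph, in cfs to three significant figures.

Direct runoff: 0.0, 31.0, 193.0, 343.0, 627.0, 362.0, 209.0, 0.0 cfs; ΣQ_DR = 1765 cfs, peak = 627.0 cfs.
Runoff depth d = ΣQ_DR·Δt / A = 1765 × 1800 / (0.547 mi²) = 2.500 in.
The 1-inch UH is the DRH scaled by (1 in)/d, so U_p = 627.0 × 1/2.500 = 251 cfs.

U_p ≈ 251 cfs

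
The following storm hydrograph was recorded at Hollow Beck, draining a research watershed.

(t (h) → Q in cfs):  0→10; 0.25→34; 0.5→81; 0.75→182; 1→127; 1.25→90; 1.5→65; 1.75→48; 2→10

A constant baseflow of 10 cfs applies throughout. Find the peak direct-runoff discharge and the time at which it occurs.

Subtracting baseflow gives direct-runoff ordinates: 0.0, 24.0, 71.0, 172.0, 117.0, 80.0, 55.0, 38.0, 0.0 cfs.
The maximum is 172.0 cfs, occurring at the reading for t = 0.75 h.

Q_p = 172.0 cfs at t = 0.75 h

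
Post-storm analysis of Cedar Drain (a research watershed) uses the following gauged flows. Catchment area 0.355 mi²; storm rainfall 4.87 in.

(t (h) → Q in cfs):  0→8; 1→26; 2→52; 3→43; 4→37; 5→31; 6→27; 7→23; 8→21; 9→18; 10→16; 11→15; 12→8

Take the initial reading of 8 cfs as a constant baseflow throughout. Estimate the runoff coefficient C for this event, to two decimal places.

C ≈ 0.20

ΣQ_DR = 221.0 cfs; V = ΣQ_DR·Δt = 7.956 × 10^5 ft³.
Runoff depth d = V / A = 0.9647 in.
C = d / P = 0.9647 / 4.87 = 0.20.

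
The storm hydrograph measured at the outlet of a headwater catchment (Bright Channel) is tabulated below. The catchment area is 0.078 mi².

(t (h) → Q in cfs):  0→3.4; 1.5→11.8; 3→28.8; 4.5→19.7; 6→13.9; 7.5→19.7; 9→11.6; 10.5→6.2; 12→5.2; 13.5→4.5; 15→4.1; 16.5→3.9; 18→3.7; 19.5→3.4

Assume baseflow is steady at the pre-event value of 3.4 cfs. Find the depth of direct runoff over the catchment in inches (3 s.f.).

d ≈ 2.75 in

Direct runoff: 0.0, 8.4, 25.4, 16.3, 10.5, 16.3, 8.2, 2.8, 1.8, 1.1, 0.7, 0.5, 0.3, 0.0 cfs; ΣQ_DR = 92.30 cfs.
V = ΣQ_DR · Δt = 92.30 × 5400 s = 4.984 × 10^5 ft³.
Over A = 0.078 mi², depth = V / A = 2.75 in.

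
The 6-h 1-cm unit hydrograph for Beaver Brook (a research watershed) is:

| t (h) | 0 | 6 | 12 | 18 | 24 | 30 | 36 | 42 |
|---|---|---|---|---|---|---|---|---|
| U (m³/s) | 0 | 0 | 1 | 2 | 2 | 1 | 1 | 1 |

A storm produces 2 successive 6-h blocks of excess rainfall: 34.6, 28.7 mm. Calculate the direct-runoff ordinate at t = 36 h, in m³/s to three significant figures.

Q ≈ 6.33 m³/s

By discrete convolution, Q_j = Σ (P_i / 10 mm) · U_{j−i}.
At t = 36 h (j=6): Q = (34.6/10)·1 + (28.7/10)·1 = 6.33 m³/s.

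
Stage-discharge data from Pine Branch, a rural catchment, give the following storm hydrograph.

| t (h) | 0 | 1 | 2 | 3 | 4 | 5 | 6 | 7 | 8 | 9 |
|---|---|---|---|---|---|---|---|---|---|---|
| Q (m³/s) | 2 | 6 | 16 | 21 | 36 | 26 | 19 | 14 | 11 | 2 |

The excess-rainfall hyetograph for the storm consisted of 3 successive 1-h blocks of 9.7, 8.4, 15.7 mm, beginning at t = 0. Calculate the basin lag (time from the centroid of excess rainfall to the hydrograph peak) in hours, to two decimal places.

t_L ≈ 2.32 h

Centroid of excess rainfall: t_c = Σ P_i·t̄_i / ΣP_i = 1.6775 h (block centres at 0.5, 1.5, 2.5 h).
Hydrograph peak occurs at t = 4 h, so basin lag t_L = 4 − 1.6775 = 2.32 h.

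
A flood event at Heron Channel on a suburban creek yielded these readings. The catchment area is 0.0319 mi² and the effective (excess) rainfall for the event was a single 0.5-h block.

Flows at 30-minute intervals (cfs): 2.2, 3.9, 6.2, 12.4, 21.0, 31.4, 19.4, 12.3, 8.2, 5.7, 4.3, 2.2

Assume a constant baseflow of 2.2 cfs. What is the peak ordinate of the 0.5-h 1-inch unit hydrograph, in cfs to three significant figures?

U_p ≈ 11.7 cfs

Direct runoff: 0.0, 1.7, 4.0, 10.2, 18.8, 29.2, 17.2, 10.1, 6.0, 3.5, 2.1, 0.0 cfs; ΣQ_DR = 102.8 cfs, peak = 29.2 cfs.
Runoff depth d = ΣQ_DR·Δt / A = 102.8 × 1800 / (0.0319 mi²) = 2.497 in.
The 1-inch UH is the DRH scaled by (1 in)/d, so U_p = 29.2 × 1/2.497 = 11.7 cfs.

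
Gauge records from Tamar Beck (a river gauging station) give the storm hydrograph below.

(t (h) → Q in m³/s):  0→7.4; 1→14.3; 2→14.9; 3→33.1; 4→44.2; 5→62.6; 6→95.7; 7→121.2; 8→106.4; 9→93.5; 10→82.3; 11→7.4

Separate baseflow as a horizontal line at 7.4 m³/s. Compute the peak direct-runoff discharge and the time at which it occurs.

Q_p = 113.8 m³/s at t = 7 h

Subtracting baseflow gives direct-runoff ordinates: 0.0, 6.9, 7.5, 25.7, 36.8, 55.2, 88.3, 113.8, 99.0, 86.1, 74.9, 0.0 m³/s.
The maximum is 113.8 m³/s, occurring at the reading for t = 7 h.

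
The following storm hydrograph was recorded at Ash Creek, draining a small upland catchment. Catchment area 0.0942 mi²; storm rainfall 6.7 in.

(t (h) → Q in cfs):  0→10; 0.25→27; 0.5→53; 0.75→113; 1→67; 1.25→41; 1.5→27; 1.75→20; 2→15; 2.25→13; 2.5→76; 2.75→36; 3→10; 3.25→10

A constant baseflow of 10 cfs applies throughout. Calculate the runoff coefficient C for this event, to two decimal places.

C ≈ 0.23

ΣQ_DR = 378.0 cfs; V = ΣQ_DR·Δt = 3.402 × 10^5 ft³.
Runoff depth d = V / A = 1.555 in.
C = d / P = 1.555 / 6.7 = 0.23.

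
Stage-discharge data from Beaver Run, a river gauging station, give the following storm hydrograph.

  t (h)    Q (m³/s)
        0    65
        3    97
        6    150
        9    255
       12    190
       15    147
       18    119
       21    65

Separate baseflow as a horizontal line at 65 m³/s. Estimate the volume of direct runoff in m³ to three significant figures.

Direct-runoff ordinates (Q − Q_b): 0.0, 32.0, 85.0, 190.0, 125.0, 82.0, 54.0, 0.0 m³/s.
ΣQ_DR = 568.0 m³/s.
With Δt = 3 h = 10800 s, V = ΣQ_DR · Δt = 568.0 × 10800 = 6.13 × 10^6 m³.

V ≈ 6.13 × 10^6 m³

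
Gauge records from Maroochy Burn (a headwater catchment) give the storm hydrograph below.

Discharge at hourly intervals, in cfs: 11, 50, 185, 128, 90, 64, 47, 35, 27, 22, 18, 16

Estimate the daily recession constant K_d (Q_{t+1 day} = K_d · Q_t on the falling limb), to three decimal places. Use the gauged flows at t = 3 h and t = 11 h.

K_d ≈ 0.002

Between t = 3 h and t = 11 h the flow falls from 128 to 16 cfs over 8×1 h = 8 h.
Per-interval ratio K = (16/128)^(1/8) = 0.7711; K_d = K^(24/1) = 0.002.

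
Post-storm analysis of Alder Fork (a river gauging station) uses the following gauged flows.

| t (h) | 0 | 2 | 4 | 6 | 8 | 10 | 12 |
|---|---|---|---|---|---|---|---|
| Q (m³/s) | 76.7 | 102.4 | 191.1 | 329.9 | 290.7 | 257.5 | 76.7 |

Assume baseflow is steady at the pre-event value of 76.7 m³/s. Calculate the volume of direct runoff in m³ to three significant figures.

V ≈ 5.67 × 10^6 m³

Direct-runoff ordinates (Q − Q_b): 0.0, 25.7, 114.4, 253.2, 214.0, 180.8, 0.0 m³/s.
ΣQ_DR = 788.1 m³/s.
With Δt = 2 h = 7200 s, V = ΣQ_DR · Δt = 788.1 × 7200 = 5.67 × 10^6 m³.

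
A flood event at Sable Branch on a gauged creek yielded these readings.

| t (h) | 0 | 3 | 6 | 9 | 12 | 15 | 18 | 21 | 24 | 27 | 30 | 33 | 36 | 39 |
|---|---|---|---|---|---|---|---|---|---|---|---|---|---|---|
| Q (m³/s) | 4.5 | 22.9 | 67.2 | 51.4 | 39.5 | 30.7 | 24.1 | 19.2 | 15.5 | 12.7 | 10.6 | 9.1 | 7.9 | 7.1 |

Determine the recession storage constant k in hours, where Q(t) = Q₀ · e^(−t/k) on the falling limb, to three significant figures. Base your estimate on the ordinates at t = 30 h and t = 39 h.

On the falling limb, Q drops from 10.6 to 7.1 m³/s between t = 30 h and t = 39 h (Δt = 9 h).
k = −Δt / ln(Q₂/Q₁) = −9 / ln(7.1/10.6) = 22.5 h.

k ≈ 22.5 h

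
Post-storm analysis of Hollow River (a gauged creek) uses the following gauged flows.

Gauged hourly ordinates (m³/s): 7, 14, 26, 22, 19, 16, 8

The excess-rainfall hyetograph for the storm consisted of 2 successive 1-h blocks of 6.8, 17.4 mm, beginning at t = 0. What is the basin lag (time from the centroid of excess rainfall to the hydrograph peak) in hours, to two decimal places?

Centroid of excess rainfall: t_c = Σ P_i·t̄_i / ΣP_i = 1.2190 h (block centres at 0.5, 1.5 h).
Hydrograph peak occurs at t = 2 h, so basin lag t_L = 2 − 1.2190 = 0.78 h.

t_L ≈ 0.78 h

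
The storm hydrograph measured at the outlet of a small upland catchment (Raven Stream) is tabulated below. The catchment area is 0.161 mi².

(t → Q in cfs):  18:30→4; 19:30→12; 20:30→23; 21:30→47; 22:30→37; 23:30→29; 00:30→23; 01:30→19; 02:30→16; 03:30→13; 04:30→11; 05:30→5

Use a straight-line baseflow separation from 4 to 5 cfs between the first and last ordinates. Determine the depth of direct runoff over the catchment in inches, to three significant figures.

d ≈ 1.78 in

Direct runoff: 0.00, 7.91, 18.82, 42.73, 32.64, 24.55, 18.45, 14.36, 11.27, 8.18, 6.09, 0.00 cfs; ΣQ_DR = 185.0 cfs.
V = ΣQ_DR · Δt = 185.0 × 3600 s = 6.660 × 10^5 ft³.
Over A = 0.161 mi², depth = V / A = 1.78 in.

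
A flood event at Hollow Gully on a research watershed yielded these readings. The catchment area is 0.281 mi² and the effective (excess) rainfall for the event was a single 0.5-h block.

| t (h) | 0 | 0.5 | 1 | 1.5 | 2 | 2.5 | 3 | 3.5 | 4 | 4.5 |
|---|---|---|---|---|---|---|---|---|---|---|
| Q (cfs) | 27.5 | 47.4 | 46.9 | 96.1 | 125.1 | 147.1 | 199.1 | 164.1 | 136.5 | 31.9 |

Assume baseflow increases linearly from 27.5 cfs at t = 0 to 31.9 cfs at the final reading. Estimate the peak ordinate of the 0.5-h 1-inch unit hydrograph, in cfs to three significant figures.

Direct runoff: 0.00, 19.41, 18.42, 67.13, 95.64, 117.16, 168.67, 133.18, 105.09, 0.00 cfs; ΣQ_DR = 724.7 cfs, peak = 168.67 cfs.
Runoff depth d = ΣQ_DR·Δt / A = 724.7 × 1800 / (0.281 mi²) = 1.998 in.
The 1-inch UH is the DRH scaled by (1 in)/d, so U_p = 168.67 × 1/1.998 = 84.4 cfs.

U_p ≈ 84.4 cfs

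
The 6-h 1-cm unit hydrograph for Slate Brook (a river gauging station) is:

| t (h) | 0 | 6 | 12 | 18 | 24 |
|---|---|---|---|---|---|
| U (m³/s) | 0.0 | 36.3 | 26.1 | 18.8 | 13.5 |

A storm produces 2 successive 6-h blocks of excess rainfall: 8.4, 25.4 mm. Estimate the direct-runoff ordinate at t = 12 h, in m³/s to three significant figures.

By discrete convolution, Q_j = Σ (P_i / 10 mm) · U_{j−i}.
At t = 12 h (j=2): Q = (8.4/10)·26.1 + (25.4/10)·36.3 = 114 m³/s.

Q ≈ 114 m³/s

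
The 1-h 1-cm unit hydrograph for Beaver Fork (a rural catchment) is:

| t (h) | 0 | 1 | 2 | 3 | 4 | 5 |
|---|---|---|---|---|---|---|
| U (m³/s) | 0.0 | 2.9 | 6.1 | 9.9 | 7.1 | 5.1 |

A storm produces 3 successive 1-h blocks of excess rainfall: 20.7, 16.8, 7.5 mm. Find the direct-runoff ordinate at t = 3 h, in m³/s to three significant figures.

By discrete convolution, Q_j = Σ (P_i / 10 mm) · U_{j−i}.
At t = 3 h (j=3): Q = (20.7/10)·9.9 + (16.8/10)·6.1 + (7.5/10)·2.9 = 32.9 m³/s.

Q ≈ 32.9 m³/s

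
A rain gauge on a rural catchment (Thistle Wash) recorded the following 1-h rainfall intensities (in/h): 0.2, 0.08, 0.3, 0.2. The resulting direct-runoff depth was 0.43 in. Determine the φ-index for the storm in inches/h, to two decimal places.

φ ≈ 0.09 in/h

Only the 3 blocks with intensity above φ contribute runoff: 0.2, 0.3, 0.2 in/h.
Σ(I−φ)·Δt = d  ⇒  (0.2+0.3+0.2 − 3φ)·1 = 0.43
φ = (0.7000 − 0.43/1) / 3 = 0.09 in/h.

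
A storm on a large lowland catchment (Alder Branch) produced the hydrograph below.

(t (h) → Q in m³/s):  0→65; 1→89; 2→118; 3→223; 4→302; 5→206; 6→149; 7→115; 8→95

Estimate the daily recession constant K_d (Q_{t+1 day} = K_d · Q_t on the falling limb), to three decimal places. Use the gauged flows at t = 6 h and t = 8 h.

Between t = 6 h and t = 8 h the flow falls from 149 to 95 m³/s over 2×1 h = 2 h.
Per-interval ratio K = (95/149)^(1/2) = 0.7985; K_d = K^(24/1) = 0.005.

K_d ≈ 0.005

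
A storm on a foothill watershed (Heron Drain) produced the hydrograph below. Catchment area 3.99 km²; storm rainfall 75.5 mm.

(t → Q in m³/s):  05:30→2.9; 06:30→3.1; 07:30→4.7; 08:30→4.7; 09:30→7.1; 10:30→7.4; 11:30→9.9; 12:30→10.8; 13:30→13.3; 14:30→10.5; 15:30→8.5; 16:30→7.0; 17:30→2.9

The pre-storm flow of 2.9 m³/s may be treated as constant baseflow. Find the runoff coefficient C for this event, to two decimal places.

C ≈ 0.66

ΣQ_DR = 55.10 m³/s; V = ΣQ_DR·Δt = 1.984 × 10^5 m³.
Runoff depth d = V / A = 49.71 mm.
C = d / P = 49.71 / 75.5 = 0.66.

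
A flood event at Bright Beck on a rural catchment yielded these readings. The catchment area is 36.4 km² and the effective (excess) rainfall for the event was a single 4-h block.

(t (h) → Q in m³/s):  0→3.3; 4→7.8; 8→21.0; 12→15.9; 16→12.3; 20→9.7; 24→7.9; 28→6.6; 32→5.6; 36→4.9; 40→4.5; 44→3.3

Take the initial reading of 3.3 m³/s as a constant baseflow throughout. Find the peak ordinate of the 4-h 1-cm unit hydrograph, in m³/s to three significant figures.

Direct runoff: 0.0, 4.5, 17.7, 12.6, 9.0, 6.4, 4.6, 3.3, 2.3, 1.6, 1.2, 0.0 m³/s; ΣQ_DR = 63.20 m³/s, peak = 17.7 m³/s.
Runoff depth d = ΣQ_DR·Δt / A = 63.20 × 14400 / (36.4 km²) = 25.00 mm.
The 1-cm UH is the DRH scaled by (10 mm)/d, so U_p = 17.7 × 10/25.00 = 7.08 m³/s.

U_p ≈ 7.08 m³/s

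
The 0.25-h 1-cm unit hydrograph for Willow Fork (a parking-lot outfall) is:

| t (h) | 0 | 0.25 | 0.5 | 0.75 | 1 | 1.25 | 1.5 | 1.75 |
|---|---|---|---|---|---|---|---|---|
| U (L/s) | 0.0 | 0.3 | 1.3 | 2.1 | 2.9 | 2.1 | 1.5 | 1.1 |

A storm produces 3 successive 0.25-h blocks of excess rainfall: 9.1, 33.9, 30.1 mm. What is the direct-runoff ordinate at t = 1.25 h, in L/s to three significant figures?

Q ≈ 18.1 L/s

By discrete convolution, Q_j = Σ (P_i / 10 mm) · U_{j−i}.
At t = 1.25 h (j=5): Q = (9.1/10)·2.1 + (33.9/10)·2.9 + (30.1/10)·2.1 = 18.1 L/s.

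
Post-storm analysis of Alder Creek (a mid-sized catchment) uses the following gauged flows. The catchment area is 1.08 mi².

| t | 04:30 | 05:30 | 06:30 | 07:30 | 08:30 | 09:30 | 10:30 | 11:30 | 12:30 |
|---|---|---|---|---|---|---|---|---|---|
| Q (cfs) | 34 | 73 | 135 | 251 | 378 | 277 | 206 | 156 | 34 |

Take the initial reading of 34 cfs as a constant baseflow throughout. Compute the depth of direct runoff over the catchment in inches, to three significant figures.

Direct runoff: 0.0, 39.0, 101.0, 217.0, 344.0, 243.0, 172.0, 122.0, 0.0 cfs; ΣQ_DR = 1238 cfs.
V = ΣQ_DR · Δt = 1238 × 3600 s = 4.457 × 10^6 ft³.
Over A = 1.08 mi², depth = V / A = 1.78 in.

d ≈ 1.78 in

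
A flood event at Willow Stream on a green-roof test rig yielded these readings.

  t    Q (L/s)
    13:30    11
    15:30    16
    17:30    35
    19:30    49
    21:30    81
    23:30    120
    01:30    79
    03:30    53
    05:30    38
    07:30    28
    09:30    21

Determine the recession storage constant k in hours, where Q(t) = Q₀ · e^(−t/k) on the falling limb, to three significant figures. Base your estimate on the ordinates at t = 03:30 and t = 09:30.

k ≈ 6.48 h

On the falling limb, Q drops from 53 to 21 L/s between t = 03:30 and t = 09:30 (Δt = 6 h).
k = −Δt / ln(Q₂/Q₁) = −6 / ln(21/53) = 6.48 h.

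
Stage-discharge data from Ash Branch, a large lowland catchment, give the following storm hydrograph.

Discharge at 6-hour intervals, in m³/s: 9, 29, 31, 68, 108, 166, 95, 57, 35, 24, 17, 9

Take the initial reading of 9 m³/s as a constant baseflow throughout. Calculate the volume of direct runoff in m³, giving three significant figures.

Direct-runoff ordinates (Q − Q_b): 0.0, 20.0, 22.0, 59.0, 99.0, 157.0, 86.0, 48.0, 26.0, 15.0, 8.0, 0.0 m³/s.
ΣQ_DR = 540.0 m³/s.
With Δt = 6 h = 21600 s, V = ΣQ_DR · Δt = 540.0 × 21600 = 1.17 × 10^7 m³.

V ≈ 1.17 × 10^7 m³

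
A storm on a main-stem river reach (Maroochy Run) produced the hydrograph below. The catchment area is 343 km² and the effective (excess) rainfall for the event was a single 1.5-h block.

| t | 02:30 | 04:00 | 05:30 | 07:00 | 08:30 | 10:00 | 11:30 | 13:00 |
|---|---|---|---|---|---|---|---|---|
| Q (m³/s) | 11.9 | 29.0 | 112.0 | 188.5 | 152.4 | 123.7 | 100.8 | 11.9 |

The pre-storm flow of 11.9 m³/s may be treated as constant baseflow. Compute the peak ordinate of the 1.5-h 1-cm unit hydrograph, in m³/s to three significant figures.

Direct runoff: 0.0, 17.1, 100.1, 176.6, 140.5, 111.8, 88.9, 0.0 m³/s; ΣQ_DR = 635.0 m³/s, peak = 176.6 m³/s.
Runoff depth d = ΣQ_DR·Δt / A = 635.0 × 5400 / (343 km²) = 9.997 mm.
The 1-cm UH is the DRH scaled by (10 mm)/d, so U_p = 176.6 × 10/9.997 = 177 m³/s.

U_p ≈ 177 m³/s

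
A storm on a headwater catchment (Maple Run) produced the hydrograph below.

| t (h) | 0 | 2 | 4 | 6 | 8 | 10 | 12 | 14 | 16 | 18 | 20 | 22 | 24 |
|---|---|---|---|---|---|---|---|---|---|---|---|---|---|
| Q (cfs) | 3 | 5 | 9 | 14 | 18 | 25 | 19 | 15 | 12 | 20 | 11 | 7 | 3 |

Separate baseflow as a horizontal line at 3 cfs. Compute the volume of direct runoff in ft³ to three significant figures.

V ≈ 8.78 × 10^5 ft³

Direct-runoff ordinates (Q − Q_b): 0.0, 2.0, 6.0, 11.0, 15.0, 22.0, 16.0, 12.0, 9.0, 17.0, 8.0, 4.0, 0.0 cfs.
ΣQ_DR = 122.0 cfs.
With Δt = 2 h = 7200 s, V = ΣQ_DR · Δt = 122.0 × 7200 = 8.78 × 10^5 ft³.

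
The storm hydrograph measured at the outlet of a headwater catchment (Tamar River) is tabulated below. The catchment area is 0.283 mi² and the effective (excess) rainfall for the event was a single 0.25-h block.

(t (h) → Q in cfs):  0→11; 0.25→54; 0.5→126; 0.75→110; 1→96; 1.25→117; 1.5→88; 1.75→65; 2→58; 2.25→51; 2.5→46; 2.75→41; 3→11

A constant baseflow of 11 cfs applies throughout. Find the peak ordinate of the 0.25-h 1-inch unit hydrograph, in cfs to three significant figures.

U_p ≈ 115 cfs

Direct runoff: 0.0, 43.0, 115.0, 99.0, 85.0, 106.0, 77.0, 54.0, 47.0, 40.0, 35.0, 30.0, 0.0 cfs; ΣQ_DR = 731.0 cfs, peak = 115.0 cfs.
Runoff depth d = ΣQ_DR·Δt / A = 731.0 × 900 / (0.283 mi²) = 1.001 in.
The 1-inch UH is the DRH scaled by (1 in)/d, so U_p = 115.0 × 1/1.001 = 115 cfs.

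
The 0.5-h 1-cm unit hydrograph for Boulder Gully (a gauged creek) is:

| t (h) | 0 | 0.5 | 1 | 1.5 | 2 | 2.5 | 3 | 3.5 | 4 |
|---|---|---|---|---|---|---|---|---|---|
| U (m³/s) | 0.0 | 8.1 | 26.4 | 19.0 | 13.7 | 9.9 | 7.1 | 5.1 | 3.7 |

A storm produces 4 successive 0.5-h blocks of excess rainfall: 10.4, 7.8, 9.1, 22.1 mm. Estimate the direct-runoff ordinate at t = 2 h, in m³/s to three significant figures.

Q ≈ 71.0 m³/s

By discrete convolution, Q_j = Σ (P_i / 10 mm) · U_{j−i}.
At t = 2 h (j=4): Q = (10.4/10)·13.7 + (7.8/10)·19.0 + (9.1/10)·26.4 + (22.1/10)·8.1 = 71.0 m³/s.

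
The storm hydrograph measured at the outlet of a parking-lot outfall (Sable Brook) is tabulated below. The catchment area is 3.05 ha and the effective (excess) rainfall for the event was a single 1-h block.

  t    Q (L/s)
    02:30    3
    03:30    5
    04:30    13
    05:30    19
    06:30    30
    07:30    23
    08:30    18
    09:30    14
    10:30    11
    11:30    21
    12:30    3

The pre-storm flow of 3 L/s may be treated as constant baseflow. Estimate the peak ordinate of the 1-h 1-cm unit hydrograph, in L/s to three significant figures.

Direct runoff: 0.0, 2.0, 10.0, 16.0, 27.0, 20.0, 15.0, 11.0, 8.0, 18.0, 0.0 L/s; ΣQ_DR = 127.0 L/s, peak = 27.0 L/s.
Runoff depth d = ΣQ_DR·Δt / A = 127.0 × 3600 / (3.05 ha) = 14.99 mm.
The 1-cm UH is the DRH scaled by (10 mm)/d, so U_p = 27.0 × 10/14.99 = 18.0 L/s.

U_p ≈ 18.0 L/s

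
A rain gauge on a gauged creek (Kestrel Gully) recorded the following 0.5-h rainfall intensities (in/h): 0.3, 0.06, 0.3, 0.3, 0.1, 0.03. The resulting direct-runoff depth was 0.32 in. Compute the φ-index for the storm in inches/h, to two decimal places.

φ ≈ 0.09 in/h

Only the 4 blocks with intensity above φ contribute runoff: 0.3, 0.3, 0.3, 0.1 in/h.
Σ(I−φ)·Δt = d  ⇒  (0.3+0.3+0.3+0.1 − 4φ)·0.5 = 0.32
φ = (1.000 − 0.32/0.5) / 4 = 0.09 in/h.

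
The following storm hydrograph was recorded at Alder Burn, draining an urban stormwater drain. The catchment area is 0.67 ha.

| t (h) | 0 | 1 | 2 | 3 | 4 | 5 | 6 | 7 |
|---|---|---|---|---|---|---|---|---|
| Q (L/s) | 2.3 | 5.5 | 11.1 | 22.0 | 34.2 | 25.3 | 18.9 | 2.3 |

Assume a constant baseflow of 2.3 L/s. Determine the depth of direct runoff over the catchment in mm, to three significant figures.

d ≈ 55.5 mm

Direct runoff: 0.0, 3.2, 8.8, 19.7, 31.9, 23.0, 16.6, 0.0 L/s; ΣQ_DR = 103.2 L/s.
V = ΣQ_DR · Δt = 103.2 × 3600 s = 3.715 × 10^5 L.
Over A = 0.67 ha, depth = V / A = 55.5 mm.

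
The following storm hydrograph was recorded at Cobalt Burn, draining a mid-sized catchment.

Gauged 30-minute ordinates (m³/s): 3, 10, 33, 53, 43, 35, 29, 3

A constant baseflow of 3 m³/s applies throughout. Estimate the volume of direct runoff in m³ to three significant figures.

Direct-runoff ordinates (Q − Q_b): 0.0, 7.0, 30.0, 50.0, 40.0, 32.0, 26.0, 0.0 m³/s.
ΣQ_DR = 185.0 m³/s.
With Δt = 0.5 h = 1800 s, V = ΣQ_DR · Δt = 185.0 × 1800 = 3.33 × 10^5 m³.

V ≈ 3.33 × 10^5 m³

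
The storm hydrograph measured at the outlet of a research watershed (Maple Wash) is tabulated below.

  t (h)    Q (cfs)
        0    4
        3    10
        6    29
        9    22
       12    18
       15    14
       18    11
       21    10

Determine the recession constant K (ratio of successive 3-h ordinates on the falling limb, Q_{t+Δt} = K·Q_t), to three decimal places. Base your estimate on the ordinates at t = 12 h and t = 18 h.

Using the recession-limb readings at t = 12 h and t = 18 h: Q falls from 18 to 11 cfs over 2 intervals.
K = (Q₂/Q₁)^(1/2) = (11/18)^(1/2) = 0.782.

K ≈ 0.782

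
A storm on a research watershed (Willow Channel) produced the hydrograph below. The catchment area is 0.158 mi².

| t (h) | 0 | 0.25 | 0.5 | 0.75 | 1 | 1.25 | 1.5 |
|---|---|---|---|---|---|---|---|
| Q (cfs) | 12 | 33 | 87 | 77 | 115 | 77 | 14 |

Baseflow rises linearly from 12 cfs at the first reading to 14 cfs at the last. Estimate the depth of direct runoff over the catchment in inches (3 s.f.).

d ≈ 0.794 in

Direct runoff: 0.00, 20.67, 74.33, 64.00, 101.67, 63.33, 0.00 cfs; ΣQ_DR = 324.0 cfs.
V = ΣQ_DR · Δt = 324.0 × 900 s = 2.916 × 10^5 ft³.
Over A = 0.158 mi², depth = V / A = 0.794 in.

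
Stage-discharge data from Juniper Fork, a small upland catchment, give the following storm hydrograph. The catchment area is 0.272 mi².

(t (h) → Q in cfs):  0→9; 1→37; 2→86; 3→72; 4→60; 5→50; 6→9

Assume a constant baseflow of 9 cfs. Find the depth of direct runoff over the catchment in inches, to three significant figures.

Direct runoff: 0.0, 28.0, 77.0, 63.0, 51.0, 41.0, 0.0 cfs; ΣQ_DR = 260.0 cfs.
V = ΣQ_DR · Δt = 260.0 × 3600 s = 9.360 × 10^5 ft³.
Over A = 0.272 mi², depth = V / A = 1.48 in.

d ≈ 1.48 in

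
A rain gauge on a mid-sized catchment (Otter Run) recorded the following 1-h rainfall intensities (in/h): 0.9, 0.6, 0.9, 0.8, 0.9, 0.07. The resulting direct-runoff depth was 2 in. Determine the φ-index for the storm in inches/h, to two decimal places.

Only the 5 blocks with intensity above φ contribute runoff: 0.9, 0.6, 0.9, 0.8, 0.9 in/h.
Σ(I−φ)·Δt = d  ⇒  (0.9+0.6+0.9+0.8+0.9 − 5φ)·1 = 2
φ = (4.100 − 2/1) / 5 = 0.42 in/h.

φ ≈ 0.42 in/h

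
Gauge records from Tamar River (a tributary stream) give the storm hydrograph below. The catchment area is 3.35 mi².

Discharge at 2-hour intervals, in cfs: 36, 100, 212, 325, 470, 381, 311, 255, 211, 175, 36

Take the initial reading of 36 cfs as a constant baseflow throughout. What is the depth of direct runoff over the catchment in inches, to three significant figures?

Direct runoff: 0.0, 64.0, 176.0, 289.0, 434.0, 345.0, 275.0, 219.0, 175.0, 139.0, 0.0 cfs; ΣQ_DR = 2116 cfs.
V = ΣQ_DR · Δt = 2116 × 7200 s = 1.524 × 10^7 ft³.
Over A = 3.35 mi², depth = V / A = 1.96 in.

d ≈ 1.96 in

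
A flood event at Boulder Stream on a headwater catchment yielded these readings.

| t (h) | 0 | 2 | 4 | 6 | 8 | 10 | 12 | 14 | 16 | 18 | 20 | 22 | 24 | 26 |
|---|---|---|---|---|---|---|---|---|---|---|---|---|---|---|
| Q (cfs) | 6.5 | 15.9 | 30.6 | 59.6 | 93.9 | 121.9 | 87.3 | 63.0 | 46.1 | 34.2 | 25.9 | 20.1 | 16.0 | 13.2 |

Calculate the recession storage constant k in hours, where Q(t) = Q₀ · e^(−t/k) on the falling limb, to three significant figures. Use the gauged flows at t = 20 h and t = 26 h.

k ≈ 8.90 h

On the falling limb, Q drops from 25.9 to 13.2 cfs between t = 20 h and t = 26 h (Δt = 6 h).
k = −Δt / ln(Q₂/Q₁) = −6 / ln(13.2/25.9) = 8.90 h.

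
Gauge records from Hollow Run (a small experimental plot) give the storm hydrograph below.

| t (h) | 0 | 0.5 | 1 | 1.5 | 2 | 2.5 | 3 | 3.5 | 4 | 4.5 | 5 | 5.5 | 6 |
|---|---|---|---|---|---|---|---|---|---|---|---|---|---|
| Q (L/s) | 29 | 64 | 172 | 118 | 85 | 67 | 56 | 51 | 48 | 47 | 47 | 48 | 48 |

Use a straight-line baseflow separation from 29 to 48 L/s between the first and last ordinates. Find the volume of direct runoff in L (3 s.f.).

V ≈ 6.83 × 10^5 L

Direct-runoff ordinates (Q − Q_b): 0.00, 33.42, 139.83, 84.25, 49.67, 30.08, 17.50, 10.92, 6.33, 3.75, 2.17, 1.58, 0.00 L/s.
ΣQ_DR = 379.5 L/s.
With Δt = 0.5 h = 1800 s, V = ΣQ_DR · Δt = 379.5 × 1800 = 6.83 × 10^5 L.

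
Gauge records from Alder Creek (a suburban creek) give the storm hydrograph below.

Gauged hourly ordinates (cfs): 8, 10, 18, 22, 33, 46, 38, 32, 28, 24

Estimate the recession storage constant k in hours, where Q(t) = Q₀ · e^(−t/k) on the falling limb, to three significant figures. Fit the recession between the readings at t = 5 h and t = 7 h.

On the falling limb, Q drops from 46 to 32 cfs between t = 5 h and t = 7 h (Δt = 2 h).
k = −Δt / ln(Q₂/Q₁) = −2 / ln(32/46) = 5.51 h.

k ≈ 5.51 h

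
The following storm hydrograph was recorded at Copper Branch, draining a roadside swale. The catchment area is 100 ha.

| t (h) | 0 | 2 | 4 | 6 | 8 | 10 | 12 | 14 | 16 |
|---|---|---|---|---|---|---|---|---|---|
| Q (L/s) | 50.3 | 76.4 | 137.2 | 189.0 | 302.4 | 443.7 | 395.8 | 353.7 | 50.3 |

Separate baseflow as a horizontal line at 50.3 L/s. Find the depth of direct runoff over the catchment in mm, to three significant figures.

Direct runoff: 0.0, 26.1, 86.9, 138.7, 252.1, 393.4, 345.5, 303.4, 0.0 L/s; ΣQ_DR = 1546 L/s.
V = ΣQ_DR · Δt = 1546 × 7200 s = 1.113 × 10^7 L.
Over A = 100 ha, depth = V / A = 11.1 mm.

d ≈ 11.1 mm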